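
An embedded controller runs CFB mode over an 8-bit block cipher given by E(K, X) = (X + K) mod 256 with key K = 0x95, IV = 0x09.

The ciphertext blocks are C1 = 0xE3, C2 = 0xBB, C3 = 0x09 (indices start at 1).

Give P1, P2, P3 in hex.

CFB decryption: P_i = C_i ⊕ E(K, C_{i−1}), with C_{0} = IV.
P1: E(K, 0x09) = 0x9E; 0xE3 ⊕ 0x9E = 0x7D.
P2: E(K, 0xE3) = 0x78; 0xBB ⊕ 0x78 = 0xC3.
P3: E(K, 0xBB) = 0x50; 0x09 ⊕ 0x50 = 0x59.

P1 = 0x7D, P2 = 0xC3, P3 = 0x59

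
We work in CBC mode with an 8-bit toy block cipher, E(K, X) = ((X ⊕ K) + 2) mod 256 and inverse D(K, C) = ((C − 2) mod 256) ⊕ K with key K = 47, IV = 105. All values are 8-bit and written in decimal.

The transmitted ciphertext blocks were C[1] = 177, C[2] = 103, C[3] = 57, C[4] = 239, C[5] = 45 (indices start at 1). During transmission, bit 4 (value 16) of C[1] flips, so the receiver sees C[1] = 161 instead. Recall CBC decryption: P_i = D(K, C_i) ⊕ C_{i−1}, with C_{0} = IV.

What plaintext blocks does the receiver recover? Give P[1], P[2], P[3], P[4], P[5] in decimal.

Only C[1] changed, to 161. In CBC, a change in C_i garbles P_i and flips the same bit in P_{i+1}. Decrypting the received ciphertext:
P[1]: D(K, 161) = 176; 176 ⊕ 105 = 217.
P[2]: D(K, 103) = 74; 74 ⊕ 161 = 235.
P[3]: D(K, 57) = 24; 24 ⊕ 103 = 127.
P[4]: D(K, 239) = 194; 194 ⊕ 57 = 251.
P[5]: D(K, 45) = 4; 4 ⊕ 239 = 235.
Blocks that differ from the original plaintext: P[1], P[2].

P[1] = 217, P[2] = 235, P[3] = 127, P[4] = 251, P[5] = 235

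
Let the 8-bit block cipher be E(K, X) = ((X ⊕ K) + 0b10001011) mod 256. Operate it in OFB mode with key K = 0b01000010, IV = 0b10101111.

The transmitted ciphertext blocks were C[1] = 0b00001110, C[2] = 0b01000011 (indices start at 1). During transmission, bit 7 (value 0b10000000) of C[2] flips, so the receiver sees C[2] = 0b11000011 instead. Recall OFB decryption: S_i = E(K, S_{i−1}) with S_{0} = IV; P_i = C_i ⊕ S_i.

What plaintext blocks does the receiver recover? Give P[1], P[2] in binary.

P[1] = 0b01110110, P[2] = 0b00000110

Only C[2] changed, to 0b11000011. In OFB, a change in C_i flips the same bit in P_i only; the keystream is unaffected. Decrypting the received ciphertext:
P[1]: S = E(K, 0b10101111) = 0b01111000; 0b00001110 ⊕ 0b01111000 = 0b01110110.
P[2]: S = E(K, 0b01111000) = 0b11000101; 0b11000011 ⊕ 0b11000101 = 0b00000110.
Blocks that differ from the original plaintext: P[2].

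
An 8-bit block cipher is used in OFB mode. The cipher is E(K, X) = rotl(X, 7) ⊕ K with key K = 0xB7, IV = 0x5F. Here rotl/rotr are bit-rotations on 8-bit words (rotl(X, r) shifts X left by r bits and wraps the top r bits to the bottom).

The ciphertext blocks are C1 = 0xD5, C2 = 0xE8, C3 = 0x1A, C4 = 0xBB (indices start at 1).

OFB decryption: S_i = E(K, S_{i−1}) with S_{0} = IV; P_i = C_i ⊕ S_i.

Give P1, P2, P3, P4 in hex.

P1: S = E(K, 0x5F) = 0x18; 0xD5 ⊕ 0x18 = 0xCD.
P2: S = E(K, 0x18) = 0xBB; 0xE8 ⊕ 0xBB = 0x53.
P3: S = E(K, 0xBB) = 0x6A; 0x1A ⊕ 0x6A = 0x70.
P4: S = E(K, 0x6A) = 0x82; 0xBB ⊕ 0x82 = 0x39.

P1 = 0xCD, P2 = 0x53, P3 = 0x70, P4 = 0x39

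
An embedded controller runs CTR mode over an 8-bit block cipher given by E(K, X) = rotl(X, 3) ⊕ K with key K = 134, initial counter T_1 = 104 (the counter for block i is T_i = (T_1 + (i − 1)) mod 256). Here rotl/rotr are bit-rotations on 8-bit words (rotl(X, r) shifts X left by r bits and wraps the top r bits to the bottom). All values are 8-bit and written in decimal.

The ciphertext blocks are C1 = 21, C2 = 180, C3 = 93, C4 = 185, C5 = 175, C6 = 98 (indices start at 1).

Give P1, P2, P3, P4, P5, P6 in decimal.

CTR decryption: S_i = E(K, T_i) where T_i is the counter for block i; P_i = C_i ⊕ S_i.
P1: T = 104, S = E(K, T) = 197; 21 ⊕ 197 = 208.
P2: T = 105, S = E(K, T) = 205; 180 ⊕ 205 = 121.
P3: T = 106, S = E(K, T) = 213; 93 ⊕ 213 = 136.
P4: T = 107, S = E(K, T) = 221; 185 ⊕ 221 = 100.
P5: T = 108, S = E(K, T) = 229; 175 ⊕ 229 = 74.
P6: T = 109, S = E(K, T) = 237; 98 ⊕ 237 = 143.

P1 = 208, P2 = 121, P3 = 136, P4 = 100, P5 = 74, P6 = 143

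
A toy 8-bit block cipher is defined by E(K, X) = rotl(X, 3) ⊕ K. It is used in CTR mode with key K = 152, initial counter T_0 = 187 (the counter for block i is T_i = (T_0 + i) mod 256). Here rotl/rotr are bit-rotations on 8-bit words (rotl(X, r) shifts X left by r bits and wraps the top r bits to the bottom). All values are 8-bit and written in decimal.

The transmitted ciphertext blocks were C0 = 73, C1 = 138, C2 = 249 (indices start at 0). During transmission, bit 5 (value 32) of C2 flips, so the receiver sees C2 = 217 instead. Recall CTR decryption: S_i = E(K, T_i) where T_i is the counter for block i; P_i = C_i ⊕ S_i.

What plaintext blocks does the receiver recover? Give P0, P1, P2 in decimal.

P0 = 12, P1 = 247, P2 = 172

Only C2 changed, to 217. In CTR, a change in C_i flips the same bit in P_i only; the keystream is unaffected. Decrypting the received ciphertext:
P0: T = 187, S = E(K, T) = 69; 73 ⊕ 69 = 12.
P1: T = 188, S = E(K, T) = 125; 138 ⊕ 125 = 247.
P2: T = 189, S = E(K, T) = 117; 217 ⊕ 117 = 172.
Blocks that differ from the original plaintext: P2.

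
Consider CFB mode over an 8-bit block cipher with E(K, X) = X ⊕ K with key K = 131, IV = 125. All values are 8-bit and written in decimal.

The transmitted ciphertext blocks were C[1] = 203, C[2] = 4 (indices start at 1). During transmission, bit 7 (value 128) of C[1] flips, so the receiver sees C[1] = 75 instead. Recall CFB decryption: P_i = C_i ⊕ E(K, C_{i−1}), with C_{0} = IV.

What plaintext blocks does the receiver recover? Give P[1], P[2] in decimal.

P[1] = 181, P[2] = 204

Only C[1] changed, to 75. In CFB, a change in C_i flips the same bit in P_i and garbles P_{i+1}. Decrypting the received ciphertext:
P[1]: E(K, 125) = 254; 75 ⊕ 254 = 181.
P[2]: E(K, 75) = 200; 4 ⊕ 200 = 204.
Blocks that differ from the original plaintext: P[1], P[2].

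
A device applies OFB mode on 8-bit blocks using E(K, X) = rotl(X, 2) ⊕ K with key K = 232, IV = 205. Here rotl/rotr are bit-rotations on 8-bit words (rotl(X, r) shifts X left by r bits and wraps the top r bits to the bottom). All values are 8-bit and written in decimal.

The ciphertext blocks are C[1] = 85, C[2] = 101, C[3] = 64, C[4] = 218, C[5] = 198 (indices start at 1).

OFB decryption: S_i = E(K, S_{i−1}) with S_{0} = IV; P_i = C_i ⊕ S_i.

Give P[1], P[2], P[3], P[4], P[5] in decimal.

P[1] = 138, P[2] = 242, P[3] = 246, P[4] = 232, P[5] = 230

P[1]: S = E(K, 205) = 223; 85 ⊕ 223 = 138.
P[2]: S = E(K, 223) = 151; 101 ⊕ 151 = 242.
P[3]: S = E(K, 151) = 182; 64 ⊕ 182 = 246.
P[4]: S = E(K, 182) = 50; 218 ⊕ 50 = 232.
P[5]: S = E(K, 50) = 32; 198 ⊕ 32 = 230.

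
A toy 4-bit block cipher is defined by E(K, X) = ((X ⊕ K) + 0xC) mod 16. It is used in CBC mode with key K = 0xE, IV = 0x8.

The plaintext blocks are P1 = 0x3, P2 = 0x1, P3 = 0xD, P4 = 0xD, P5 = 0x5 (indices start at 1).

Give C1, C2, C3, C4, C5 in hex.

C1 = 0x1, C2 = 0xA, C3 = 0x5, C4 = 0x2, C5 = 0x5

CBC encryption: C_i = E(K, P_i ⊕ C_{i−1}), with C_{0} = IV.
C1: P1 ⊕ 0x8 = 0xB; E(K, 0xB) = 0x1.
C2: P2 ⊕ 0x1 = 0x0; E(K, 0x0) = 0xA.
C3: P3 ⊕ 0xA = 0x7; E(K, 0x7) = 0x5.
C4: P4 ⊕ 0x5 = 0x8; E(K, 0x8) = 0x2.
C5: P5 ⊕ 0x2 = 0x7; E(K, 0x7) = 0x5.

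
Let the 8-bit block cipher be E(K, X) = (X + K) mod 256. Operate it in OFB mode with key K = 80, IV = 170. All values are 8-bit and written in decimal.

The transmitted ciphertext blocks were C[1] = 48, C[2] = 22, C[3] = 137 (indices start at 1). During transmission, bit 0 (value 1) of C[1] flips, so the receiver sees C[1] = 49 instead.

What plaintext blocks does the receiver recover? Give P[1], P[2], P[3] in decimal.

OFB decryption: S_i = E(K, S_{i−1}) with S_{0} = IV; P_i = C_i ⊕ S_i.
Only C[1] changed, to 49. In OFB, a change in C_i flips the same bit in P_i only; the keystream is unaffected. Decrypting the received ciphertext:
P[1]: S = E(K, 170) = 250; 49 ⊕ 250 = 203.
P[2]: S = E(K, 250) = 74; 22 ⊕ 74 = 92.
P[3]: S = E(K, 74) = 154; 137 ⊕ 154 = 19.
Blocks that differ from the original plaintext: P[1].

P[1] = 203, P[2] = 92, P[3] = 19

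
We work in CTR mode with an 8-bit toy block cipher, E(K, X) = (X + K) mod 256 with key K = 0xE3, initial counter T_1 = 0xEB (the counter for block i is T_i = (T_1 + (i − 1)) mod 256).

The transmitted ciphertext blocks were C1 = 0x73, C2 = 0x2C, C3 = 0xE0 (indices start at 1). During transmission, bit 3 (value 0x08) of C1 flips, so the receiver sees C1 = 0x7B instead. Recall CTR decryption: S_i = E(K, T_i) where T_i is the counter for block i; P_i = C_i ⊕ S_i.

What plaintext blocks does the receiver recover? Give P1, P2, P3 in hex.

P1 = 0xB5, P2 = 0xE3, P3 = 0x30

Only C1 changed, to 0x7B. In CTR, a change in C_i flips the same bit in P_i only; the keystream is unaffected. Decrypting the received ciphertext:
P1: T = 0xEB, S = E(K, T) = 0xCE; 0x7B ⊕ 0xCE = 0xB5.
P2: T = 0xEC, S = E(K, T) = 0xCF; 0x2C ⊕ 0xCF = 0xE3.
P3: T = 0xED, S = E(K, T) = 0xD0; 0xE0 ⊕ 0xD0 = 0x30.
Blocks that differ from the original plaintext: P1.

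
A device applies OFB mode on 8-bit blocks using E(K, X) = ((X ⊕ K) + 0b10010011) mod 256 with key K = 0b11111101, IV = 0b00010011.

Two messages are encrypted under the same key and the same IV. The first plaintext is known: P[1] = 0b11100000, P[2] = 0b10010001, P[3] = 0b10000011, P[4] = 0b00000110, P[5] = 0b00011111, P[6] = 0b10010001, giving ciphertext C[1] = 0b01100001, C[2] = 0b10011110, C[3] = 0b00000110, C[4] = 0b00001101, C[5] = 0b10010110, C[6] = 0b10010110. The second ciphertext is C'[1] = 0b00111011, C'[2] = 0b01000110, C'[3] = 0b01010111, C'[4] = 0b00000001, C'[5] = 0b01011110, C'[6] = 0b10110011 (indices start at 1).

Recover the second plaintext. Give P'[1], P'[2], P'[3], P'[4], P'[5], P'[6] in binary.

In OFB with a reused IV, both messages share the same keystream S_i, so C_i ⊕ C'_i = P_i ⊕ P'_i and thus P'_i = P_i ⊕ C_i ⊕ C'_i.
P'[1]: 0b11100000 ⊕ 0b01100001 ⊕ 0b00111011 = 0b10111010.
P'[2]: 0b10010001 ⊕ 0b10011110 ⊕ 0b01000110 = 0b01001001.
P'[3]: 0b10000011 ⊕ 0b00000110 ⊕ 0b01010111 = 0b11010010.
P'[4]: 0b00000110 ⊕ 0b00001101 ⊕ 0b00000001 = 0b00001010.
P'[5]: 0b00011111 ⊕ 0b10010110 ⊕ 0b01011110 = 0b11010111.
P'[6]: 0b10010001 ⊕ 0b10010110 ⊕ 0b10110011 = 0b10110100.

P'[1] = 0b10111010, P'[2] = 0b01001001, P'[3] = 0b11010010, P'[4] = 0b00001010, P'[5] = 0b11010111, P'[6] = 0b10110100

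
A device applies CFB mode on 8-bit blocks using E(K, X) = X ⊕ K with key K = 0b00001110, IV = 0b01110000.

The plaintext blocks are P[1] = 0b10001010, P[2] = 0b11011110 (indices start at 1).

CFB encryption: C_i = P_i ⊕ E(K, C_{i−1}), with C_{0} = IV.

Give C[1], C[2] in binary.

C[1] = 0b11110100, C[2] = 0b00100100

C[1]: E(K, 0b01110000) = 0b01111110; 0b10001010 ⊕ 0b01111110 = 0b11110100.
C[2]: E(K, 0b11110100) = 0b11111010; 0b11011110 ⊕ 0b11111010 = 0b00100100.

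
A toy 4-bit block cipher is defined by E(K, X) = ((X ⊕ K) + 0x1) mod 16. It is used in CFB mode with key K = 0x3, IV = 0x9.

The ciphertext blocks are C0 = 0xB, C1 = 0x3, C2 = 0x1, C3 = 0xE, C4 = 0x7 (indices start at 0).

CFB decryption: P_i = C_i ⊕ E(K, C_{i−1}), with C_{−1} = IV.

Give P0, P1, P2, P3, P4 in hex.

P0: E(K, 0x9) = 0xB; 0xB ⊕ 0xB = 0x0.
P1: E(K, 0xB) = 0x9; 0x3 ⊕ 0x9 = 0xA.
P2: E(K, 0x3) = 0x1; 0x1 ⊕ 0x1 = 0x0.
P3: E(K, 0x1) = 0x3; 0xE ⊕ 0x3 = 0xD.
P4: E(K, 0xE) = 0xE; 0x7 ⊕ 0xE = 0x9.

P0 = 0x0, P1 = 0xA, P2 = 0x0, P3 = 0xD, P4 = 0x9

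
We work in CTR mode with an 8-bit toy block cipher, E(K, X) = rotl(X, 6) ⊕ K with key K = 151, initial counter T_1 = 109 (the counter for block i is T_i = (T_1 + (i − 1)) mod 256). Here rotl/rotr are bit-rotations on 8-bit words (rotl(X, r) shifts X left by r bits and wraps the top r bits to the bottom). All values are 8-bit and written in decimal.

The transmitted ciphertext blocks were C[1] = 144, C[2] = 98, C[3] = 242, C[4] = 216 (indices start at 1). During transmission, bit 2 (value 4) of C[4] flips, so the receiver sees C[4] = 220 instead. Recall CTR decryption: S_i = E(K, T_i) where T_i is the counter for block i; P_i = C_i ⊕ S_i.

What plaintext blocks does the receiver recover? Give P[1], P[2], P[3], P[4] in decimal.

Only C[4] changed, to 220. In CTR, a change in C_i flips the same bit in P_i only; the keystream is unaffected. Decrypting the received ciphertext:
P[1]: T = 109, S = E(K, T) = 204; 144 ⊕ 204 = 92.
P[2]: T = 110, S = E(K, T) = 12; 98 ⊕ 12 = 110.
P[3]: T = 111, S = E(K, T) = 76; 242 ⊕ 76 = 190.
P[4]: T = 112, S = E(K, T) = 139; 220 ⊕ 139 = 87.
Blocks that differ from the original plaintext: P[4].

P[1] = 92, P[2] = 110, P[3] = 190, P[4] = 87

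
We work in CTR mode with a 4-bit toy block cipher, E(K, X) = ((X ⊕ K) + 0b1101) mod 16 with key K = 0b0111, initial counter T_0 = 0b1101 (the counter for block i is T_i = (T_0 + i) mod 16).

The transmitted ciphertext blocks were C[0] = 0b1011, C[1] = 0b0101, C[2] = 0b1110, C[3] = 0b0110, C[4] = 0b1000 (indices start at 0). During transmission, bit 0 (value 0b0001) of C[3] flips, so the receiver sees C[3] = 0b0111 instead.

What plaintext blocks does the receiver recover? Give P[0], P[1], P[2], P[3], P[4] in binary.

CTR decryption: S_i = E(K, T_i) where T_i is the counter for block i; P_i = C_i ⊕ S_i.
Only C[3] changed, to 0b0111. In CTR, a change in C_i flips the same bit in P_i only; the keystream is unaffected. Decrypting the received ciphertext:
P[0]: T = 0b1101, S = E(K, T) = 0b0111; 0b1011 ⊕ 0b0111 = 0b1100.
P[1]: T = 0b1110, S = E(K, T) = 0b0110; 0b0101 ⊕ 0b0110 = 0b0011.
P[2]: T = 0b1111, S = E(K, T) = 0b0101; 0b1110 ⊕ 0b0101 = 0b1011.
P[3]: T = 0b0000, S = E(K, T) = 0b0100; 0b0111 ⊕ 0b0100 = 0b0011.
P[4]: T = 0b0001, S = E(K, T) = 0b0011; 0b1000 ⊕ 0b0011 = 0b1011.
Blocks that differ from the original plaintext: P[3].

P[0] = 0b1100, P[1] = 0b0011, P[2] = 0b1011, P[3] = 0b0011, P[4] = 0b1011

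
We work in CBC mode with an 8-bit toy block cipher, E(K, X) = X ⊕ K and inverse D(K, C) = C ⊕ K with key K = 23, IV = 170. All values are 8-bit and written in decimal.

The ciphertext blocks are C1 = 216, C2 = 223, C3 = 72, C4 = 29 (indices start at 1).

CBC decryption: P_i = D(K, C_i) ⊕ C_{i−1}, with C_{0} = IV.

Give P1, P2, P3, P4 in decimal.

P1: D(K, 216) = 207; 207 ⊕ 170 = 101.
P2: D(K, 223) = 200; 200 ⊕ 216 = 16.
P3: D(K, 72) = 95; 95 ⊕ 223 = 128.
P4: D(K, 29) = 10; 10 ⊕ 72 = 66.

P1 = 101, P2 = 16, P3 = 128, P4 = 66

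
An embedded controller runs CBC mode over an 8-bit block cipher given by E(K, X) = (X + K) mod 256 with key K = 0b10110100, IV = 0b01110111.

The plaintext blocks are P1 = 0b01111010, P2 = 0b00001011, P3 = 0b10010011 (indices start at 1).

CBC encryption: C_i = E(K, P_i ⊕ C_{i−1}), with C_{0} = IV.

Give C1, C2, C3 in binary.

C1 = 0b11000001, C2 = 0b01111110, C3 = 0b10100001

C1: P1 ⊕ 0b01110111 = 0b00001101; E(K, 0b00001101) = 0b11000001.
C2: P2 ⊕ 0b11000001 = 0b11001010; E(K, 0b11001010) = 0b01111110.
C3: P3 ⊕ 0b01111110 = 0b11101101; E(K, 0b11101101) = 0b10100001.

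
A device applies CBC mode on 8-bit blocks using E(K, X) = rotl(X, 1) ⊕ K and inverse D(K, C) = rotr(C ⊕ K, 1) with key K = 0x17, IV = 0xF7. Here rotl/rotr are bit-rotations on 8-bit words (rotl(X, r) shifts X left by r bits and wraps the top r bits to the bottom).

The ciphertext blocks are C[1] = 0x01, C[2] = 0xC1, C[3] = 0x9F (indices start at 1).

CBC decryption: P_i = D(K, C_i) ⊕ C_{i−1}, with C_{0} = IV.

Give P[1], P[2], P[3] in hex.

P[1] = 0xFC, P[2] = 0x6A, P[3] = 0x85

P[1]: D(K, 0x01) = 0x0B; 0x0B ⊕ 0xF7 = 0xFC.
P[2]: D(K, 0xC1) = 0x6B; 0x6B ⊕ 0x01 = 0x6A.
P[3]: D(K, 0x9F) = 0x44; 0x44 ⊕ 0xC1 = 0x85.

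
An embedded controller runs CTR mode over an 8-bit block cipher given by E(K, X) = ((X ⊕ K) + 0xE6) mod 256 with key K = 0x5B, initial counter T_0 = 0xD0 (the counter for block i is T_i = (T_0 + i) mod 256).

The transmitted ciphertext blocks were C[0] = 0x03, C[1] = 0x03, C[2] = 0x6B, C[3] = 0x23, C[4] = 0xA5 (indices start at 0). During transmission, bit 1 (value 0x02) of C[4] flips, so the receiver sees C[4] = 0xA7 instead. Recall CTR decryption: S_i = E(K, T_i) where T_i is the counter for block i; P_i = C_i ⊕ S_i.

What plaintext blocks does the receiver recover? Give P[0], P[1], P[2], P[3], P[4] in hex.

Only C[4] changed, to 0xA7. In CTR, a change in C_i flips the same bit in P_i only; the keystream is unaffected. Decrypting the received ciphertext:
P[0]: T = 0xD0, S = E(K, T) = 0x71; 0x03 ⊕ 0x71 = 0x72.
P[1]: T = 0xD1, S = E(K, T) = 0x70; 0x03 ⊕ 0x70 = 0x73.
P[2]: T = 0xD2, S = E(K, T) = 0x6F; 0x6B ⊕ 0x6F = 0x04.
P[3]: T = 0xD3, S = E(K, T) = 0x6E; 0x23 ⊕ 0x6E = 0x4D.
P[4]: T = 0xD4, S = E(K, T) = 0x75; 0xA7 ⊕ 0x75 = 0xD2.
Blocks that differ from the original plaintext: P[4].

P[0] = 0x72, P[1] = 0x73, P[2] = 0x04, P[3] = 0x4D, P[4] = 0xD2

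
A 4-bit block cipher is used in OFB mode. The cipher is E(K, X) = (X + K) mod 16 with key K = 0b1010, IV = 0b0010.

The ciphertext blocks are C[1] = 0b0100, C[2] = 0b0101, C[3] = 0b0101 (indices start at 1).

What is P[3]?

OFB decryption: S_i = E(K, S_{i−1}) with S_{0} = IV; P_i = C_i ⊕ S_i.
P[1]: S = E(K, 0b0010) = 0b1100; 0b0100 ⊕ 0b1100 = 0b1000.
P[2]: S = E(K, 0b1100) = 0b0110; 0b0101 ⊕ 0b0110 = 0b0011.
P[3]: S = E(K, 0b0110) = 0b0000; 0b0101 ⊕ 0b0000 = 0b0101.

P[3] = 0b0101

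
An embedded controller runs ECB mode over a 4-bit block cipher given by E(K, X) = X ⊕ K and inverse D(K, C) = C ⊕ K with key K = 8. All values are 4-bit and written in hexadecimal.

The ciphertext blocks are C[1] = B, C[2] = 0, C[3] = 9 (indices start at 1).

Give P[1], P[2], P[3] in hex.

P[1] = 3, P[2] = 8, P[3] = 1

ECB decryption: P_i = D(K, C_i).
P[1]: D(K, B) = 3.
P[2]: D(K, 0) = 8.
P[3]: D(K, 9) = 1.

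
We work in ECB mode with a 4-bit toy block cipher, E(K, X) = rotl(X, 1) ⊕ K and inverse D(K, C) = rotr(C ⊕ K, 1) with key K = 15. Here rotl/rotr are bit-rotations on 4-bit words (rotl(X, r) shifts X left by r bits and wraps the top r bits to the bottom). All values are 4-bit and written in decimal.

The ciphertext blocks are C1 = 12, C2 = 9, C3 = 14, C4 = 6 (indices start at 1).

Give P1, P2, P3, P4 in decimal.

P1 = 9, P2 = 3, P3 = 8, P4 = 12

ECB decryption: P_i = D(K, C_i).
P1: D(K, 12) = 9.
P2: D(K, 9) = 3.
P3: D(K, 14) = 8.
P4: D(K, 6) = 12.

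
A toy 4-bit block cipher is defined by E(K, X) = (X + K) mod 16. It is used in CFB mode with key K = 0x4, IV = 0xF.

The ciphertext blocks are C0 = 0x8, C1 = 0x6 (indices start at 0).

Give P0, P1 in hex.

P0 = 0xB, P1 = 0xA

CFB decryption: P_i = C_i ⊕ E(K, C_{i−1}), with C_{−1} = IV.
P0: E(K, 0xF) = 0x3; 0x8 ⊕ 0x3 = 0xB.
P1: E(K, 0x8) = 0xC; 0x6 ⊕ 0xC = 0xA.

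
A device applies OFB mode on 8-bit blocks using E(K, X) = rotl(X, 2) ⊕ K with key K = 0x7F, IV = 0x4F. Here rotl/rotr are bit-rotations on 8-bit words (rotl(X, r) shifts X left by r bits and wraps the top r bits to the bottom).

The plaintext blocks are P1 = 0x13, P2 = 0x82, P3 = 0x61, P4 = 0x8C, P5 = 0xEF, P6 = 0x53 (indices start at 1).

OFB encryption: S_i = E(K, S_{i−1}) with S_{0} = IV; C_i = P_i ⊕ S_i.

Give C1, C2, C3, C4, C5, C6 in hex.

C1 = 0x51, C2 = 0xF4, C3 = 0xC7, C4 = 0x69, C5 = 0x07, C6 = 0x8F

C1: S = E(K, 0x4F) = 0x42; 0x13 ⊕ 0x42 = 0x51.
C2: S = E(K, 0x42) = 0x76; 0x82 ⊕ 0x76 = 0xF4.
C3: S = E(K, 0x76) = 0xA6; 0x61 ⊕ 0xA6 = 0xC7.
C4: S = E(K, 0xA6) = 0xE5; 0x8C ⊕ 0xE5 = 0x69.
C5: S = E(K, 0xE5) = 0xE8; 0xEF ⊕ 0xE8 = 0x07.
C6: S = E(K, 0xE8) = 0xDC; 0x53 ⊕ 0xDC = 0x8F.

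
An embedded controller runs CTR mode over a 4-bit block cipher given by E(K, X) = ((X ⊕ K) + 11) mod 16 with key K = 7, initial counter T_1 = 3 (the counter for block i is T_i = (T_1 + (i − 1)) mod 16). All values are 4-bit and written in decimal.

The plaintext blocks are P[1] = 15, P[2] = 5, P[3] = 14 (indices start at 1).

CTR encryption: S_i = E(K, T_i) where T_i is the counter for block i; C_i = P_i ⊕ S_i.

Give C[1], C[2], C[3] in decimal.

C[1] = 0, C[2] = 11, C[3] = 3

C[1]: T = 3, S = E(K, T) = 15; 15 ⊕ 15 = 0.
C[2]: T = 4, S = E(K, T) = 14; 5 ⊕ 14 = 11.
C[3]: T = 5, S = E(K, T) = 13; 14 ⊕ 13 = 3.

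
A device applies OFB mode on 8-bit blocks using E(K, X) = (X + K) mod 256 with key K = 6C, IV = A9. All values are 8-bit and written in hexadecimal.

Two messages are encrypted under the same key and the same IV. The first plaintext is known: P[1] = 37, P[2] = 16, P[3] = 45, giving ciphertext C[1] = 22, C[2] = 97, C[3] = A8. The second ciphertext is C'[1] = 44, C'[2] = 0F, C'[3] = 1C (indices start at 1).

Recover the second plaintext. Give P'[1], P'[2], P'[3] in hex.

P'[1] = 51, P'[2] = 8E, P'[3] = F1

In OFB with a reused IV, both messages share the same keystream S_i, so C_i ⊕ C'_i = P_i ⊕ P'_i and thus P'_i = P_i ⊕ C_i ⊕ C'_i.
P'[1]: 37 ⊕ 22 ⊕ 44 = 51.
P'[2]: 16 ⊕ 97 ⊕ 0F = 8E.
P'[3]: 45 ⊕ A8 ⊕ 1C = F1.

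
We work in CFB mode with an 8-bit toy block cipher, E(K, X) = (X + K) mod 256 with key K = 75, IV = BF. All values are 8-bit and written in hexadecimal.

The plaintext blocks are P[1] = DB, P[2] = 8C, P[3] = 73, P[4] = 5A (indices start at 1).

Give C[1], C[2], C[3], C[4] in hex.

C[1] = EF, C[2] = E8, C[3] = 2E, C[4] = F9

CFB encryption: C_i = P_i ⊕ E(K, C_{i−1}), with C_{0} = IV.
C[1]: E(K, BF) = 34; DB ⊕ 34 = EF.
C[2]: E(K, EF) = 64; 8C ⊕ 64 = E8.
C[3]: E(K, E8) = 5D; 73 ⊕ 5D = 2E.
C[4]: E(K, 2E) = A3; 5A ⊕ A3 = F9.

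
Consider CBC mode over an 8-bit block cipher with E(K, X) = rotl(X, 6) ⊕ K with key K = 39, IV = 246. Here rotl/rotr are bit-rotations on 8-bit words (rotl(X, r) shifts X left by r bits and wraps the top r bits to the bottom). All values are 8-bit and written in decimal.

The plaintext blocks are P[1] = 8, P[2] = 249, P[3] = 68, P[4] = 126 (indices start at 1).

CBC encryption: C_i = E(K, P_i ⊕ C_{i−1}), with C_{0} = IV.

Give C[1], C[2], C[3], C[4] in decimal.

C[1] = 152, C[2] = 127, C[3] = 233, C[4] = 194

C[1]: P[1] ⊕ 246 = 254; E(K, 254) = 152.
C[2]: P[2] ⊕ 152 = 97; E(K, 97) = 127.
C[3]: P[3] ⊕ 127 = 59; E(K, 59) = 233.
C[4]: P[4] ⊕ 233 = 151; E(K, 151) = 194.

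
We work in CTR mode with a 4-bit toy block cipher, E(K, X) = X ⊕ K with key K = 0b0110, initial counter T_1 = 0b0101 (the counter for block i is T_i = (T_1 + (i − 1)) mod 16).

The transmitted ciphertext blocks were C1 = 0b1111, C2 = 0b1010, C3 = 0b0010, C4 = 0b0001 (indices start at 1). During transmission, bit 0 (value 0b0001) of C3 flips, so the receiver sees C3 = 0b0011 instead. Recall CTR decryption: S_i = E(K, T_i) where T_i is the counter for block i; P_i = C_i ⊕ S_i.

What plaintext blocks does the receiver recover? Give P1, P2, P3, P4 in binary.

Only C3 changed, to 0b0011. In CTR, a change in C_i flips the same bit in P_i only; the keystream is unaffected. Decrypting the received ciphertext:
P1: T = 0b0101, S = E(K, T) = 0b0011; 0b1111 ⊕ 0b0011 = 0b1100.
P2: T = 0b0110, S = E(K, T) = 0b0000; 0b1010 ⊕ 0b0000 = 0b1010.
P3: T = 0b0111, S = E(K, T) = 0b0001; 0b0011 ⊕ 0b0001 = 0b0010.
P4: T = 0b1000, S = E(K, T) = 0b1110; 0b0001 ⊕ 0b1110 = 0b1111.
Blocks that differ from the original plaintext: P3.

P1 = 0b1100, P2 = 0b1010, P3 = 0b0010, P4 = 0b1111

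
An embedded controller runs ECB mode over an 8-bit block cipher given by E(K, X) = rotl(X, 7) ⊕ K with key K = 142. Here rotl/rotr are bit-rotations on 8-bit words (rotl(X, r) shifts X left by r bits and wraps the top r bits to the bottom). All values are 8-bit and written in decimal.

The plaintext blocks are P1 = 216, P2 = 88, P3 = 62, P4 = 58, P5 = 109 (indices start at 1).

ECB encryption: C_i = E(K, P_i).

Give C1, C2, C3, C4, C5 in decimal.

C1: E(K, 216) = 226.
C2: E(K, 88) = 162.
C3: E(K, 62) = 145.
C4: E(K, 58) = 147.
C5: E(K, 109) = 56.

C1 = 226, C2 = 162, C3 = 145, C4 = 147, C5 = 56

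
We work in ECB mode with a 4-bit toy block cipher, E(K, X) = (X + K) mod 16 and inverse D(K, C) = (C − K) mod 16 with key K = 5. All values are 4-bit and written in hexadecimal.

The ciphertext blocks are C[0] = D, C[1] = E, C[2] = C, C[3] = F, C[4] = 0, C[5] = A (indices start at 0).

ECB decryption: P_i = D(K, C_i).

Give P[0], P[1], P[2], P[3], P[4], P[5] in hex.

P[0]: D(K, D) = 8.
P[1]: D(K, E) = 9.
P[2]: D(K, C) = 7.
P[3]: D(K, F) = A.
P[4]: D(K, 0) = B.
P[5]: D(K, A) = 5.

P[0] = 8, P[1] = 9, P[2] = 7, P[3] = A, P[4] = B, P[5] = 5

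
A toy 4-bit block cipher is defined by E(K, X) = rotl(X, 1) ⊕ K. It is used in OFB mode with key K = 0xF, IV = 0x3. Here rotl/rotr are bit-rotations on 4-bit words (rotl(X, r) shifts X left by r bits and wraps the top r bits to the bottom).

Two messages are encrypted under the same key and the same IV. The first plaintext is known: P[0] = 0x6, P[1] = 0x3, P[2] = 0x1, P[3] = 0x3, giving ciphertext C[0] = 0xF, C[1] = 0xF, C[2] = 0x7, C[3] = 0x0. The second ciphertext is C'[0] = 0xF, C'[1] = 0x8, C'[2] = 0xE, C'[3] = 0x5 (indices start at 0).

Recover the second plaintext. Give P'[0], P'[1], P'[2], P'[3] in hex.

P'[0] = 0x6, P'[1] = 0x4, P'[2] = 0x8, P'[3] = 0x6

In OFB with a reused IV, both messages share the same keystream S_i, so C_i ⊕ C'_i = P_i ⊕ P'_i and thus P'_i = P_i ⊕ C_i ⊕ C'_i.
P'[0]: 0x6 ⊕ 0xF ⊕ 0xF = 0x6.
P'[1]: 0x3 ⊕ 0xF ⊕ 0x8 = 0x4.
P'[2]: 0x1 ⊕ 0x7 ⊕ 0xE = 0x8.
P'[3]: 0x3 ⊕ 0x0 ⊕ 0x5 = 0x6.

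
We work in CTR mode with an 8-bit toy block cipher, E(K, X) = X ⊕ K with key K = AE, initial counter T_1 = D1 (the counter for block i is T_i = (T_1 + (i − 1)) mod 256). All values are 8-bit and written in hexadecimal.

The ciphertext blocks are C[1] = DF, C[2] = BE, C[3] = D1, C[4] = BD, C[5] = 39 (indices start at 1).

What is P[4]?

CTR decryption: S_i = E(K, T_i) where T_i is the counter for block i; P_i = C_i ⊕ S_i.
P[4]: T = D4, S = E(K, T) = 7A; BD ⊕ 7A = C7.

P[4] = C7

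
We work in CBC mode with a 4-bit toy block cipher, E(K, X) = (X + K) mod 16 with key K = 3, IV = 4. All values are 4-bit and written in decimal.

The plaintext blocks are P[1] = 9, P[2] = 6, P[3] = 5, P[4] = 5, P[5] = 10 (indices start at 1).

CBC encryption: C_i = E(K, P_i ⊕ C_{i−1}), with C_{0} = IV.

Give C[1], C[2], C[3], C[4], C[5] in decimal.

C[1]: P[1] ⊕ 4 = 13; E(K, 13) = 0.
C[2]: P[2] ⊕ 0 = 6; E(K, 6) = 9.
C[3]: P[3] ⊕ 9 = 12; E(K, 12) = 15.
C[4]: P[4] ⊕ 15 = 10; E(K, 10) = 13.
C[5]: P[5] ⊕ 13 = 7; E(K, 7) = 10.

C[1] = 0, C[2] = 9, C[3] = 15, C[4] = 13, C[5] = 10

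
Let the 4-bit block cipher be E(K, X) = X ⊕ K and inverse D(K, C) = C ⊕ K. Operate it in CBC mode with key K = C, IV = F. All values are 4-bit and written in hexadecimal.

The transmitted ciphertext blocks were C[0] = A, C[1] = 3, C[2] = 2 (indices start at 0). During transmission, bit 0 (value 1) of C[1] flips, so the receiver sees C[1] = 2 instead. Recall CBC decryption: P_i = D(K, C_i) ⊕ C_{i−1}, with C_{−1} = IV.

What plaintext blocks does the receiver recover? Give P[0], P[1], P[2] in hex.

P[0] = 9, P[1] = 4, P[2] = C

Only C[1] changed, to 2. In CBC, a change in C_i garbles P_i and flips the same bit in P_{i+1}. Decrypting the received ciphertext:
P[0]: D(K, A) = 6; 6 ⊕ F = 9.
P[1]: D(K, 2) = E; E ⊕ A = 4.
P[2]: D(K, 2) = E; E ⊕ 2 = C.
Blocks that differ from the original plaintext: P[1], P[2].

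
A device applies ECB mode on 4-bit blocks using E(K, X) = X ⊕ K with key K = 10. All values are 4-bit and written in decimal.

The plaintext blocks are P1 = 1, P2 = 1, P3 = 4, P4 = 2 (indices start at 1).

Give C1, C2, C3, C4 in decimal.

ECB encryption: C_i = E(K, P_i).
C1: E(K, 1) = 11.
C2: E(K, 1) = 11.
C3: E(K, 4) = 14.
C4: E(K, 2) = 8.

C1 = 11, C2 = 11, C3 = 14, C4 = 8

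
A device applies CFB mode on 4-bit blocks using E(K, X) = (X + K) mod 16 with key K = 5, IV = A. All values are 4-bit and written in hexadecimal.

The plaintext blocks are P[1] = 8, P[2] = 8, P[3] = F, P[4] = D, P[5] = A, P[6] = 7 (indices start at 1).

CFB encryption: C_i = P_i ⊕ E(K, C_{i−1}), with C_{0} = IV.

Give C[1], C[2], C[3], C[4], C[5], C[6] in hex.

C[1] = 7, C[2] = 4, C[3] = 6, C[4] = 6, C[5] = 1, C[6] = 1

C[1]: E(K, A) = F; 8 ⊕ F = 7.
C[2]: E(K, 7) = C; 8 ⊕ C = 4.
C[3]: E(K, 4) = 9; F ⊕ 9 = 6.
C[4]: E(K, 6) = B; D ⊕ B = 6.
C[5]: E(K, 6) = B; A ⊕ B = 1.
C[6]: E(K, 1) = 6; 7 ⊕ 6 = 1.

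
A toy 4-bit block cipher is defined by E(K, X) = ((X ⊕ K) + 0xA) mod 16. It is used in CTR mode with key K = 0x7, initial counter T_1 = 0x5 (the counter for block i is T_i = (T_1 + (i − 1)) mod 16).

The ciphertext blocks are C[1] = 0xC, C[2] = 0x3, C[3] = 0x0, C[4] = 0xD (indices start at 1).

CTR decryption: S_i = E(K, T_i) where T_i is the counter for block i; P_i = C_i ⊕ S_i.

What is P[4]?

P[4]: T = 0x8, S = E(K, T) = 0x9; 0xD ⊕ 0x9 = 0x4.

P[4] = 0x4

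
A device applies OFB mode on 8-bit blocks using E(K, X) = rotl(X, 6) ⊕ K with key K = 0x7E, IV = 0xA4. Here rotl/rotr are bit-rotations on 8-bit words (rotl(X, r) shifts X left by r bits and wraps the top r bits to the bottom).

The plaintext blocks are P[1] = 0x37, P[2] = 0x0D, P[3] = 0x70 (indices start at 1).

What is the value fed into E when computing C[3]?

0xAB

OFB encryption: S_i = E(K, S_{i−1}) with S_{0} = IV; C_i = P_i ⊕ S_i.
C[1]: S = E(K, 0xA4) = 0x57; 0x37 ⊕ 0x57 = 0x60.
C[2]: S = E(K, 0x57) = 0xAB; 0x0D ⊕ 0xAB = 0xA6.
C[3]: S = E(K, 0xAB) = 0x94; 0x70 ⊕ 0x94 = 0xE4.
So the input to E for block [3] is 0xAB.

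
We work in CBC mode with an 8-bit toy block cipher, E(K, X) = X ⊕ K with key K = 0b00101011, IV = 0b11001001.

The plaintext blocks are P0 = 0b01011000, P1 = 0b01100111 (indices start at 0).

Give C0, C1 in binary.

C0 = 0b10111010, C1 = 0b11110110

CBC encryption: C_i = E(K, P_i ⊕ C_{i−1}), with C_{−1} = IV.
C0: P0 ⊕ 0b11001001 = 0b10010001; E(K, 0b10010001) = 0b10111010.
C1: P1 ⊕ 0b10111010 = 0b11011101; E(K, 0b11011101) = 0b11110110.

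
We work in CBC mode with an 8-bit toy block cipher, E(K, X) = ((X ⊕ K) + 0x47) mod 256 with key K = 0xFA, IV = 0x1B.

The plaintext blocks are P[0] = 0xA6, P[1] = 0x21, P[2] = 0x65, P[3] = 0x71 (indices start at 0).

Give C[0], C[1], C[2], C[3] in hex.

CBC encryption: C_i = E(K, P_i ⊕ C_{i−1}), with C_{−1} = IV.
C[0]: P[0] ⊕ 0x1B = 0xBD; E(K, 0xBD) = 0x8E.
C[1]: P[1] ⊕ 0x8E = 0xAF; E(K, 0xAF) = 0x9C.
C[2]: P[2] ⊕ 0x9C = 0xF9; E(K, 0xF9) = 0x4A.
C[3]: P[3] ⊕ 0x4A = 0x3B; E(K, 0x3B) = 0x08.

C[0] = 0x8E, C[1] = 0x9C, C[2] = 0x4A, C[3] = 0x08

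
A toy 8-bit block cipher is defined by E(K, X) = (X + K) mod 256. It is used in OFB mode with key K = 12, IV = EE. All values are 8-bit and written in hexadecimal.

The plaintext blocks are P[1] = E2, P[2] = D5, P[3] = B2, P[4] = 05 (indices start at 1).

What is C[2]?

OFB encryption: S_i = E(K, S_{i−1}) with S_{0} = IV; C_i = P_i ⊕ S_i.
C[1]: S = E(K, EE) = 00; E2 ⊕ 00 = E2.
C[2]: S = E(K, 00) = 12; D5 ⊕ 12 = C7.

C[2] = C7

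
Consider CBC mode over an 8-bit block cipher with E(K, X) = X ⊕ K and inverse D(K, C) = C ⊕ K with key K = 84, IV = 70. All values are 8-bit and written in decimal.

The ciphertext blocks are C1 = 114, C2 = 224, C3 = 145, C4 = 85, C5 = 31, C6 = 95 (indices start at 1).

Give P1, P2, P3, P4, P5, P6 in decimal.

CBC decryption: P_i = D(K, C_i) ⊕ C_{i−1}, with C_{0} = IV.
P1: D(K, 114) = 38; 38 ⊕ 70 = 96.
P2: D(K, 224) = 180; 180 ⊕ 114 = 198.
P3: D(K, 145) = 197; 197 ⊕ 224 = 37.
P4: D(K, 85) = 1; 1 ⊕ 145 = 144.
P5: D(K, 31) = 75; 75 ⊕ 85 = 30.
P6: D(K, 95) = 11; 11 ⊕ 31 = 20.

P1 = 96, P2 = 198, P3 = 37, P4 = 144, P5 = 30, P6 = 20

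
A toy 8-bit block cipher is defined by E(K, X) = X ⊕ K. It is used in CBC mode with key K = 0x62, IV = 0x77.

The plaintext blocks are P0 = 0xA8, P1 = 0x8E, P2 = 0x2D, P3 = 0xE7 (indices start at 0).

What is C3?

CBC encryption: C_i = E(K, P_i ⊕ C_{i−1}), with C_{−1} = IV.
C0: P0 ⊕ 0x77 = 0xDF; E(K, 0xDF) = 0xBD.
C1: P1 ⊕ 0xBD = 0x33; E(K, 0x33) = 0x51.
C2: P2 ⊕ 0x51 = 0x7C; E(K, 0x7C) = 0x1E.
C3: P3 ⊕ 0x1E = 0xF9; E(K, 0xF9) = 0x9B.

C3 = 0x9B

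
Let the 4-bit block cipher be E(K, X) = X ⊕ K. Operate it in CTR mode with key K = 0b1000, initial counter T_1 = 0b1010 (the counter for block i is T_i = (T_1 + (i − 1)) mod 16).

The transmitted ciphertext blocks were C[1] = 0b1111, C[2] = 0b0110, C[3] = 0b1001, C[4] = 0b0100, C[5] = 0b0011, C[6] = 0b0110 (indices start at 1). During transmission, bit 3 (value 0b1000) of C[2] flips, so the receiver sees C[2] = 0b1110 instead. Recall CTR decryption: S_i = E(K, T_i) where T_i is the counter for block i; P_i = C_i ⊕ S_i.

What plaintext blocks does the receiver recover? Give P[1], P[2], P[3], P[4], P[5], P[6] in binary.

P[1] = 0b1101, P[2] = 0b1101, P[3] = 0b1101, P[4] = 0b0001, P[5] = 0b0101, P[6] = 0b0001

Only C[2] changed, to 0b1110. In CTR, a change in C_i flips the same bit in P_i only; the keystream is unaffected. Decrypting the received ciphertext:
P[1]: T = 0b1010, S = E(K, T) = 0b0010; 0b1111 ⊕ 0b0010 = 0b1101.
P[2]: T = 0b1011, S = E(K, T) = 0b0011; 0b1110 ⊕ 0b0011 = 0b1101.
P[3]: T = 0b1100, S = E(K, T) = 0b0100; 0b1001 ⊕ 0b0100 = 0b1101.
P[4]: T = 0b1101, S = E(K, T) = 0b0101; 0b0100 ⊕ 0b0101 = 0b0001.
P[5]: T = 0b1110, S = E(K, T) = 0b0110; 0b0011 ⊕ 0b0110 = 0b0101.
P[6]: T = 0b1111, S = E(K, T) = 0b0111; 0b0110 ⊕ 0b0111 = 0b0001.
Blocks that differ from the original plaintext: P[2].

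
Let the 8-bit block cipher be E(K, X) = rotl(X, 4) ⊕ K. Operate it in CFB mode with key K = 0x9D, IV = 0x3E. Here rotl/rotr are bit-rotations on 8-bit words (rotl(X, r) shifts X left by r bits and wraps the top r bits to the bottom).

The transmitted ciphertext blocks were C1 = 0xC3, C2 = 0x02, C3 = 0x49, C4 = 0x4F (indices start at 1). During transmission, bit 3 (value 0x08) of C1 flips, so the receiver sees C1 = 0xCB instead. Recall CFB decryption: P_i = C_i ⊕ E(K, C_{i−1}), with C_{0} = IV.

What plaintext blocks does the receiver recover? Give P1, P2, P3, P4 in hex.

P1 = 0xB5, P2 = 0x23, P3 = 0xF4, P4 = 0x46

Only C1 changed, to 0xCB. In CFB, a change in C_i flips the same bit in P_i and garbles P_{i+1}. Decrypting the received ciphertext:
P1: E(K, 0x3E) = 0x7E; 0xCB ⊕ 0x7E = 0xB5.
P2: E(K, 0xCB) = 0x21; 0x02 ⊕ 0x21 = 0x23.
P3: E(K, 0x02) = 0xBD; 0x49 ⊕ 0xBD = 0xF4.
P4: E(K, 0x49) = 0x09; 0x4F ⊕ 0x09 = 0x46.
Blocks that differ from the original plaintext: P1, P2.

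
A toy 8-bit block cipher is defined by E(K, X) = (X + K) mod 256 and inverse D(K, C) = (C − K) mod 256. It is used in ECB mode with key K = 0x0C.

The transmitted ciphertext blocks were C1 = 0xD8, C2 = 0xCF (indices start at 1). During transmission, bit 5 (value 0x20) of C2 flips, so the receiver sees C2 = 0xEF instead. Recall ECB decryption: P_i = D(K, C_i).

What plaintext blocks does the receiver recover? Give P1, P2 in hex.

P1 = 0xCC, P2 = 0xE3

Only C2 changed, to 0xEF. In ECB, a change in C_i affects only P_i. Decrypting the received ciphertext:
P1: D(K, 0xD8) = 0xCC.
P2: D(K, 0xEF) = 0xE3.
Blocks that differ from the original plaintext: P2.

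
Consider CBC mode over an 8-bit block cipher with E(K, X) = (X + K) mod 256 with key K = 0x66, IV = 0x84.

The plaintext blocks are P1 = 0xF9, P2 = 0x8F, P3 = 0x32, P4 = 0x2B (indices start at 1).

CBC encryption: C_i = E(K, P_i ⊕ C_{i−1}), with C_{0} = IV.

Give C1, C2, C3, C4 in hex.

C1: P1 ⊕ 0x84 = 0x7D; E(K, 0x7D) = 0xE3.
C2: P2 ⊕ 0xE3 = 0x6C; E(K, 0x6C) = 0xD2.
C3: P3 ⊕ 0xD2 = 0xE0; E(K, 0xE0) = 0x46.
C4: P4 ⊕ 0x46 = 0x6D; E(K, 0x6D) = 0xD3.

C1 = 0xE3, C2 = 0xD2, C3 = 0x46, C4 = 0xD3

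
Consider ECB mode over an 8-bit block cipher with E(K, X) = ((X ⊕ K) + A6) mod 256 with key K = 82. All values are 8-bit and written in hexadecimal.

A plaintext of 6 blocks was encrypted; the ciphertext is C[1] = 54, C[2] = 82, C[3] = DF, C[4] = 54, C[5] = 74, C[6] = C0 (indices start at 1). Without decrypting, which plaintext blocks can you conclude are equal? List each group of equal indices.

ECB encrypts each block independently with the same key, so equal ciphertext blocks imply equal plaintext blocks.
C[1] = C[4] = 54, so P[1] = P[4].

P[1] = P[4]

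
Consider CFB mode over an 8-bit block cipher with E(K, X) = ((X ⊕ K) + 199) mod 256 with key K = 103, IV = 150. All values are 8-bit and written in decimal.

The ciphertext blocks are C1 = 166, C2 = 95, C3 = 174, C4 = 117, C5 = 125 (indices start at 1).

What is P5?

CFB decryption: P_i = C_i ⊕ E(K, C_{i−1}), with C_{0} = IV.
P5: E(K, 117) = 217; 125 ⊕ 217 = 164.

P5 = 164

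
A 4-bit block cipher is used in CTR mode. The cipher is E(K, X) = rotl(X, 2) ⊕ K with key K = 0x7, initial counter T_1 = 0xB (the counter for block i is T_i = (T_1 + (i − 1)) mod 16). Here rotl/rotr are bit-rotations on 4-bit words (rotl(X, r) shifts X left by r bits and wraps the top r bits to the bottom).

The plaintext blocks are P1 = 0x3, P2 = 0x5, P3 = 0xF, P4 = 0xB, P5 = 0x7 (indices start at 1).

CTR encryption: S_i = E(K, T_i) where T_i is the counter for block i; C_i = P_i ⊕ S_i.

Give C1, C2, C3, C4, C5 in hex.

C1 = 0xA, C2 = 0x1, C3 = 0xF, C4 = 0x7, C5 = 0xF

C1: T = 0xB, S = E(K, T) = 0x9; 0x3 ⊕ 0x9 = 0xA.
C2: T = 0xC, S = E(K, T) = 0x4; 0x5 ⊕ 0x4 = 0x1.
C3: T = 0xD, S = E(K, T) = 0x0; 0xF ⊕ 0x0 = 0xF.
C4: T = 0xE, S = E(K, T) = 0xC; 0xB ⊕ 0xC = 0x7.
C5: T = 0xF, S = E(K, T) = 0x8; 0x7 ⊕ 0x8 = 0xF.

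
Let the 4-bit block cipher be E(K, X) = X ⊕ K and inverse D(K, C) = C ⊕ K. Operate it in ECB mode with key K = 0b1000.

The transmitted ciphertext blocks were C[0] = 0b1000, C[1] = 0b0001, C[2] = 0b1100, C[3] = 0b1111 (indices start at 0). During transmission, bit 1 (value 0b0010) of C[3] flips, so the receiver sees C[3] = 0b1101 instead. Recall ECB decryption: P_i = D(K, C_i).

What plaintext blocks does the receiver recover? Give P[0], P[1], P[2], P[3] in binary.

P[0] = 0b0000, P[1] = 0b1001, P[2] = 0b0100, P[3] = 0b0101

Only C[3] changed, to 0b1101. In ECB, a change in C_i affects only P_i. Decrypting the received ciphertext:
P[0]: D(K, 0b1000) = 0b0000.
P[1]: D(K, 0b0001) = 0b1001.
P[2]: D(K, 0b1100) = 0b0100.
P[3]: D(K, 0b1101) = 0b0101.
Blocks that differ from the original plaintext: P[3].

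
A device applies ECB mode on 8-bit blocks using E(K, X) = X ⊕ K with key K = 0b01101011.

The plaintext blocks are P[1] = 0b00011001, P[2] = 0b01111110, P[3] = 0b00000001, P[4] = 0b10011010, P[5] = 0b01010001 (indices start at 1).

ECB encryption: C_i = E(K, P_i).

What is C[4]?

C[4] = 0b11110001

C[4]: E(K, 0b10011010) = 0b11110001.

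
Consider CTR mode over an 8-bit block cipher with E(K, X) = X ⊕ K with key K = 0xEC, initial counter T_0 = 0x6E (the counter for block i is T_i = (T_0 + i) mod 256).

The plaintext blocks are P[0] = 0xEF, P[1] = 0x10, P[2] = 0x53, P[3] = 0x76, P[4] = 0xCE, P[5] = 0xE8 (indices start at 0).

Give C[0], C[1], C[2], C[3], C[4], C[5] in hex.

CTR encryption: S_i = E(K, T_i) where T_i is the counter for block i; C_i = P_i ⊕ S_i.
C[0]: T = 0x6E, S = E(K, T) = 0x82; 0xEF ⊕ 0x82 = 0x6D.
C[1]: T = 0x6F, S = E(K, T) = 0x83; 0x10 ⊕ 0x83 = 0x93.
C[2]: T = 0x70, S = E(K, T) = 0x9C; 0x53 ⊕ 0x9C = 0xCF.
C[3]: T = 0x71, S = E(K, T) = 0x9D; 0x76 ⊕ 0x9D = 0xEB.
C[4]: T = 0x72, S = E(K, T) = 0x9E; 0xCE ⊕ 0x9E = 0x50.
C[5]: T = 0x73, S = E(K, T) = 0x9F; 0xE8 ⊕ 0x9F = 0x77.

C[0] = 0x6D, C[1] = 0x93, C[2] = 0xCF, C[3] = 0xEB, C[4] = 0x50, C[5] = 0x77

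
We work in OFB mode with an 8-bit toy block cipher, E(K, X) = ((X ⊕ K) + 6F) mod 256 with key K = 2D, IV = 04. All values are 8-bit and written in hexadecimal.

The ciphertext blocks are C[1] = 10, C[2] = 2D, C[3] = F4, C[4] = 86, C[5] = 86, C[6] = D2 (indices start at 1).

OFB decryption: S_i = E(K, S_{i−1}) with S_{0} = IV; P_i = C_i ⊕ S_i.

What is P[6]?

P[1]: S = E(K, 04) = 98; 10 ⊕ 98 = 88.
P[2]: S = E(K, 98) = 24; 2D ⊕ 24 = 09.
P[3]: S = E(K, 24) = 78; F4 ⊕ 78 = 8C.
P[4]: S = E(K, 78) = C4; 86 ⊕ C4 = 42.
P[5]: S = E(K, C4) = 58; 86 ⊕ 58 = DE.
P[6]: S = E(K, 58) = E4; D2 ⊕ E4 = 36.

P[6] = 36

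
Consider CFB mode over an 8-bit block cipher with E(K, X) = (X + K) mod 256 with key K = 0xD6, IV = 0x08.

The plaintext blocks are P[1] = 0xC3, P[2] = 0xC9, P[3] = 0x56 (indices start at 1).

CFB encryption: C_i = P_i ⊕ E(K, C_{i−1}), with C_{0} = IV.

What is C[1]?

C[1] = 0x1D

C[1]: E(K, 0x08) = 0xDE; 0xC3 ⊕ 0xDE = 0x1D.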